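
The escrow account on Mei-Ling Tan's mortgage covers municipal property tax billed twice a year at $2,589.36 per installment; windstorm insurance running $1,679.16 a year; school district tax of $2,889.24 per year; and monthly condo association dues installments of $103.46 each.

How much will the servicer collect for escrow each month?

Municipal property tax: $2,589.36 × 2 = $5,178.72
Windstorm insurance: $1,679.16
School district tax: $2,889.24
Condo association dues: $103.46 × 12 = $1,241.52
Combined annual = $5,178.72 + $1,679.16 + $2,889.24 + $1,241.52 = $10,988.64
Per month = $10,988.64 / 12 = $915.72

$915.72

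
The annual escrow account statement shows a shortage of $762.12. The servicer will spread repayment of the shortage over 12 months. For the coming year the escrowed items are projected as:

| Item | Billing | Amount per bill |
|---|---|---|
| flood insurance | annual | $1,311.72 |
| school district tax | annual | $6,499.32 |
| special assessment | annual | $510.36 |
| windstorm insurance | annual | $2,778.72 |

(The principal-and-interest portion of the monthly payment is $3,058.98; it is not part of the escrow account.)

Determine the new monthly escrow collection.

Flood insurance — $1,311.72/yr
School district tax — $6,499.32/yr
Special assessment — $510.36/yr
Windstorm insurance — $2,778.72/yr
Yearly total = $11,100.12
Monthly escrow = $11,100.12 ÷ 12 = $925.01
Shortage per month = $762.12 ÷ 12 = $63.51
Adjusted monthly = $925.01 + $63.51 = $988.52

$988.52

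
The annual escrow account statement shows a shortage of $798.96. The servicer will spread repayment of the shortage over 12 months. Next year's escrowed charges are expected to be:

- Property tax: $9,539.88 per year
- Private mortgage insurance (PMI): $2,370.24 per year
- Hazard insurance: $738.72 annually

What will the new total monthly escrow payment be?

$1,120.65

Property tax — $9,539.88/yr
Private mortgage insurance (PMI) — $2,370.24/yr
Hazard insurance — $738.72/yr
Combined annual = $9,539.88 + $2,370.24 + $738.72 = $12,648.84
Monthly escrow = $12,648.84 ÷ 12 = $1,054.07
Shortage per month = $798.96 ÷ 12 = $66.58
Adjusted monthly = $1,054.07 + $66.58 = $1,120.65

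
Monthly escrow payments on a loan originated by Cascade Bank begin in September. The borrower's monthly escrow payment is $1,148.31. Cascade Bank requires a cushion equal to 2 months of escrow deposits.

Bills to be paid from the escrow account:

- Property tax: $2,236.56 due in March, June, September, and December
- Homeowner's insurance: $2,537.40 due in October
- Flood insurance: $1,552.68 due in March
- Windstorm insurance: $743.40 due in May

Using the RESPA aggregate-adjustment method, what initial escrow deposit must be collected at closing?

$5,058.21

Cushion = 2 × $1,148.31 = $2,296.62
Trial balance (start $0, +$1,148.31 each month, − disbursements):
  Sep: +$1,148.31 − $2,236.56 → -$1,088.25
  Oct: +$1,148.31 − $2,537.40 → -$2,477.34
  Nov: +$1,148.31 → -$1,329.03
  Dec: +$1,148.31 − $2,236.56 → -$2,417.28
  Jan: +$1,148.31 → -$1,268.97
  Feb: +$1,148.31 → -$120.66
  Mar: +$1,148.31 − $3,789.24 → -$2,761.59
  Apr: +$1,148.31 → -$1,613.28
  May: +$1,148.31 − $743.40 → -$1,208.37
  Jun: +$1,148.31 − $2,236.56 → -$2,296.62
  Jul: +$1,148.31 → -$1,148.31
  Aug: +$1,148.31 → $0.00
Lowest trial balance = -$2,761.59 (Mar)
Initial deposit = cushion − low point = $2,296.62 − (-$2,761.59) = $5,058.21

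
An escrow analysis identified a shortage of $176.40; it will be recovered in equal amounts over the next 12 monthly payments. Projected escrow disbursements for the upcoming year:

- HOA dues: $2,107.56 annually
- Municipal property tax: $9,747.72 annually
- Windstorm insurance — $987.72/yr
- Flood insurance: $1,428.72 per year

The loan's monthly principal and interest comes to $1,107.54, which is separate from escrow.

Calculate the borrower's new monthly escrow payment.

HOA dues — $2,107.56
Municipal property tax — $9,747.72
Windstorm insurance — $987.72
Flood insurance — $1,428.72
Yearly total = $2,107.56 + $9,747.72 + $987.72 + $1,428.72 = $14,271.72
Monthly = $14,271.72 / 12 = $1,189.31
Monthly shortage recovery: $176.40 / 12 = $14.70
Adjusted monthly = $1,189.31 + $14.70 = $1,204.01

$1,204.01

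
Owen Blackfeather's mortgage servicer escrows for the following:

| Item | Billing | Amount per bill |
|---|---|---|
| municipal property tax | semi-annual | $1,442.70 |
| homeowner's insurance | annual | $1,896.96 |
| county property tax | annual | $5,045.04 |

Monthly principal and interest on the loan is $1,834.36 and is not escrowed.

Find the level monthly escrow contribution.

Municipal property tax = $1,442.70 × 2 = $2,885.40 annually
Homeowner's insurance = $1,896.96 annually
County property tax = $5,045.04 annually
Total per year = $2,885.40 + $1,896.96 + $5,045.04 = $9,827.40
Per month = $9,827.40 / 12 = $818.95

$818.95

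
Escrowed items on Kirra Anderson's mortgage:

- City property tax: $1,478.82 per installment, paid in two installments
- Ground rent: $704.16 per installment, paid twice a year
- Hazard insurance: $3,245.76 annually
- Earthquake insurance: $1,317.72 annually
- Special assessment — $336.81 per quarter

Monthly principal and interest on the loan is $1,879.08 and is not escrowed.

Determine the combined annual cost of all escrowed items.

City property tax — $1,478.82 × 2 = $2,957.64
Ground rent — $704.16 × 2 = $1,408.32
Hazard insurance — $3,245.76
Earthquake insurance — $1,317.72
Special assessment — $336.81 × 4 = $1,347.24
Total per year = $2,957.64 + $1,408.32 + $3,245.76 + $1,317.72 + $1,347.24 = $10,276.68

$10,276.68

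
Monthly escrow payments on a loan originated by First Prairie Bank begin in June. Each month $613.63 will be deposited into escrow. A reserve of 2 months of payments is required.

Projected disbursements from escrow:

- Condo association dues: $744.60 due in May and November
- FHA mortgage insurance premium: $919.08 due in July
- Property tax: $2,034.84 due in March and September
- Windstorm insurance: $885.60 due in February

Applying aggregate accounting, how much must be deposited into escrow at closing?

Cushion = 2 × $613.63 = $1,227.26
Trial balance (start $0, +$613.63 each month, − disbursements):
  Jun: +$613.63 → $613.63
  Jul: +$613.63 − $919.08 → $308.18
  Aug: +$613.63 → $921.81
  Sep: +$613.63 − $2,034.84 → -$499.40
  Oct: +$613.63 → $114.23
  Nov: +$613.63 − $744.60 → -$16.74
  Dec: +$613.63 → $596.89
  Jan: +$613.63 → $1,210.52
  Feb: +$613.63 − $885.60 → $938.55
  Mar: +$613.63 − $2,034.84 → -$482.66
  Apr: +$613.63 → $130.97
  May: +$613.63 − $744.60 → $0.00
Lowest trial balance = -$499.40 (Sep)
Initial deposit = cushion − low point = $1,227.26 − (-$499.40) = $1,726.66

$1,726.66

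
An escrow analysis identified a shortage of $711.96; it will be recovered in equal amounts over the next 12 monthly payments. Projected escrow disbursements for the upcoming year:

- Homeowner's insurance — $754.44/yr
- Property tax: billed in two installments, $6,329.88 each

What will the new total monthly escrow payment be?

Homeowner's insurance — $754.44/yr
Property tax — $6,329.88 × 2 = $12,659.76/yr
Combined annual = $754.44 + $12,659.76 = $13,414.20
Base monthly escrow = $13,414.20 / 12 = $1,117.85
Monthly shortage recovery: $711.96 ÷ 12 = $59.33
New monthly escrow = $1,117.85 + $59.33 = $1,177.18

$1,177.18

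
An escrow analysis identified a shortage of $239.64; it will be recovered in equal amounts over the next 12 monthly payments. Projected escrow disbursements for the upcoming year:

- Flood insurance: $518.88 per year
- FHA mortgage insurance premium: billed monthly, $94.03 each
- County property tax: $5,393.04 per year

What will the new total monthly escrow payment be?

Flood insurance: $518.88
FHA mortgage insurance premium: $94.03 × 12 = $1,128.36
County property tax: $5,393.04
Combined annual = $518.88 + $1,128.36 + $5,393.04 = $7,040.28
Base monthly escrow = $7,040.28 / 12 = $586.69
Monthly shortage recovery: $239.64 / 12 = $19.97
Adjusted monthly = $586.69 + $19.97 = $606.66

$606.66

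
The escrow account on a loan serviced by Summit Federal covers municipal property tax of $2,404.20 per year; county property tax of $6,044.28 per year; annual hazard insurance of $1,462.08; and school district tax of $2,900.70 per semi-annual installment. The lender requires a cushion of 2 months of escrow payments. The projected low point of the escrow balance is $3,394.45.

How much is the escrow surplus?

Municipal property tax = $2,404.20 per year
County property tax = $6,044.28 per year
Hazard insurance = $1,462.08 per year
School district tax = $2,900.70 × 2 = $5,801.40 per year
Total annual escrow = $2,404.20 + $6,044.28 + $1,462.08 + $5,801.40 = $15,711.96
Base monthly escrow = $15,711.96 ÷ 12 = $1,309.33
Required cushion = 2 × $1,309.33 = $2,618.66
Excess over cushion: $3,394.45 − $2,618.66 = $775.79

$775.79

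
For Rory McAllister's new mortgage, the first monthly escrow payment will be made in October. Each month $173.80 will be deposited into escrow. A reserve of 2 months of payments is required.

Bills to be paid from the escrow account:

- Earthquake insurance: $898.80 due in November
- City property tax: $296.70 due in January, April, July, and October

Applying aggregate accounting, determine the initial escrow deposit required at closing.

Cushion = 2 × $173.80 = $347.60
Trial balance (start $0, +$173.80 each month, − disbursements):
  Oct: +$173.80 − $296.70 → -$122.90
  Nov: +$173.80 − $898.80 → -$847.90
  Dec: +$173.80 → -$674.10
  Jan: +$173.80 − $296.70 → -$797.00
  Feb: +$173.80 → -$623.20
  Mar: +$173.80 → -$449.40
  Apr: +$173.80 − $296.70 → -$572.30
  May: +$173.80 → -$398.50
  Jun: +$173.80 → -$224.70
  Jul: +$173.80 − $296.70 → -$347.60
  Aug: +$173.80 → -$173.80
  Sep: +$173.80 → $0.00
Lowest trial balance = -$847.90 (Nov)
Initial deposit = cushion − low point = $347.60 − (-$847.90) = $1,195.50

$1,195.50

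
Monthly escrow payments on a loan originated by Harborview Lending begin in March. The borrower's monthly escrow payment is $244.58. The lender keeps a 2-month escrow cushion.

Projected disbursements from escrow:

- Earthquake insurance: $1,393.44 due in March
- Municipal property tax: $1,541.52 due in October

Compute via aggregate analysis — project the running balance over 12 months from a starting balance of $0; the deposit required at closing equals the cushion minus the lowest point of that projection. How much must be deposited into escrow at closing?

Cushion = 2 × $244.58 = $489.16
Trial balance (start $0, +$244.58 each month, − disbursements):
  Mar: +$244.58 − $1,393.44 → -$1,148.86
  Apr: +$244.58 → -$904.28
  May: +$244.58 → -$659.70
  Jun: +$244.58 → -$415.12
  Jul: +$244.58 → -$170.54
  Aug: +$244.58 → $74.04
  Sep: +$244.58 → $318.62
  Oct: +$244.58 − $1,541.52 → -$978.32
  Nov: +$244.58 → -$733.74
  Dec: +$244.58 → -$489.16
  Jan: +$244.58 → -$244.58
  Feb: +$244.58 → $0.00
Lowest trial balance = -$1,148.86 (Mar)
Initial deposit = cushion − low point = $489.16 − (-$1,148.86) = $1,638.02

$1,638.02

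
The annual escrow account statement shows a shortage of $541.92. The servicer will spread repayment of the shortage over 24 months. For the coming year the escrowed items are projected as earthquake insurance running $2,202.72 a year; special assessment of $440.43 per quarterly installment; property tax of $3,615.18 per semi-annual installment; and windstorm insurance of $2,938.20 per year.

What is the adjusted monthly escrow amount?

Earthquake insurance — $2,202.72 annually
Special assessment — $440.43 × 4 = $1,761.72 annually
Property tax — $3,615.18 × 2 = $7,230.36 annually
Windstorm insurance — $2,938.20 annually
Yearly total = $14,133.00
Monthly = $14,133.00 / 12 = $1,177.75
Monthly shortage recovery: $541.92 ÷ 24 = $22.58
New monthly escrow = $1,177.75 + $22.58 = $1,200.33

$1,200.33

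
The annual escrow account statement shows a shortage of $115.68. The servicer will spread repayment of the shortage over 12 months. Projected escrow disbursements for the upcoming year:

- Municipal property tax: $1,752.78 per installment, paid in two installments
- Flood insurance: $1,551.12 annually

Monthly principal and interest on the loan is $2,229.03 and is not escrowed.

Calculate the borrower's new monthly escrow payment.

$431.03

Municipal property tax: $1,752.78 × 2 = $3,505.56 annually
Flood insurance: $1,551.12 annually
Annual escrow total = $3,505.56 + $1,551.12 = $5,056.68
Base monthly escrow = $5,056.68 / 12 = $421.39
Monthly shortage recovery: $115.68 / 12 = $9.64
New monthly escrow = $421.39 + $9.64 = $431.03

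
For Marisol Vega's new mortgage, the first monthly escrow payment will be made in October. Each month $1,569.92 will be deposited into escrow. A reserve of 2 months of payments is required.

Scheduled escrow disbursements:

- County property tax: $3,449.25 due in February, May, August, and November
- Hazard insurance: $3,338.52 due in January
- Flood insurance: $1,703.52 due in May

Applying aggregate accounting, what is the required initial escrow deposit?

Cushion = 2 × $1,569.92 = $3,139.84
Trial balance (start $0, +$1,569.92 each month, − disbursements):
  Oct: +$1,569.92 → $1,569.92
  Nov: +$1,569.92 − $3,449.25 → -$309.41
  Dec: +$1,569.92 → $1,260.51
  Jan: +$1,569.92 − $3,338.52 → -$508.09
  Feb: +$1,569.92 − $3,449.25 → -$2,387.42
  Mar: +$1,569.92 → -$817.50
  Apr: +$1,569.92 → $752.42
  May: +$1,569.92 − $5,152.77 → -$2,830.43
  Jun: +$1,569.92 → -$1,260.51
  Jul: +$1,569.92 → $309.41
  Aug: +$1,569.92 − $3,449.25 → -$1,569.92
  Sep: +$1,569.92 → $0.00
Lowest trial balance = -$2,830.43 (May)
Initial deposit = cushion − low point = $3,139.84 − (-$2,830.43) = $5,970.27

$5,970.27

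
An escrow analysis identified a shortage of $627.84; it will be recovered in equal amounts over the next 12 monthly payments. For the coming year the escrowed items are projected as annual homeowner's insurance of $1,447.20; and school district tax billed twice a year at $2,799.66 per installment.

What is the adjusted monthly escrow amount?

$639.53

Homeowner's insurance — $1,447.20 per year
School district tax — $2,799.66 × 2 = $5,599.32 per year
Annual escrow total = $1,447.20 + $5,599.32 = $7,046.52
Monthly escrow = $7,046.52 ÷ 12 = $587.21
Monthly shortage recovery: $627.84 ÷ 12 = $52.32
Adjusted monthly = $587.21 + $52.32 = $639.53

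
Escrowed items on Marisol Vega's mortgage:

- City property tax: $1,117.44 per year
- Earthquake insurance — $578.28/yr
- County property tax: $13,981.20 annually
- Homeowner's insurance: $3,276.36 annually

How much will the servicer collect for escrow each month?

City property tax: $1,117.44
Earthquake insurance: $578.28
County property tax: $13,981.20
Homeowner's insurance: $3,276.36
Combined annual = $1,117.44 + $578.28 + $13,981.20 + $3,276.36 = $18,953.28
Monthly escrow = $18,953.28 / 12 = $1,579.44

$1,579.44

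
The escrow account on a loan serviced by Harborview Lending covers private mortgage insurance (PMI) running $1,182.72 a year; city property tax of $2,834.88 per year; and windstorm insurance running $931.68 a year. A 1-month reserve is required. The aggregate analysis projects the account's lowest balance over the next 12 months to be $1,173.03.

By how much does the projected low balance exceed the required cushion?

Private mortgage insurance (PMI) = $1,182.72/yr
City property tax = $2,834.88/yr
Windstorm insurance = $931.68/yr
Annual escrow total = $1,182.72 + $2,834.88 + $931.68 = $4,949.28
Per month = $4,949.28 ÷ 12 = $412.44
Cushion = 1 × $412.44 = $412.44
Surplus = $1,173.03 − $412.44 = $760.59

$760.59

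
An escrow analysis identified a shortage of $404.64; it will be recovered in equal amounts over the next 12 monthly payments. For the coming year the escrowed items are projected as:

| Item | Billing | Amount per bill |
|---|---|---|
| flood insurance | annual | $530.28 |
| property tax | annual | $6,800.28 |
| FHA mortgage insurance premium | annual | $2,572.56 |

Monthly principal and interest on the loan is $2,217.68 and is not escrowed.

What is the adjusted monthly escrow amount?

Flood insurance: $530.28 per year
Property tax: $6,800.28 per year
FHA mortgage insurance premium: $2,572.56 per year
Yearly total = $530.28 + $6,800.28 + $2,572.56 = $9,903.12
Monthly = $9,903.12 ÷ 12 = $825.26
Shortage per month = $404.64 ÷ 12 = $33.72
New monthly escrow = $825.26 + $33.72 = $858.98

$858.98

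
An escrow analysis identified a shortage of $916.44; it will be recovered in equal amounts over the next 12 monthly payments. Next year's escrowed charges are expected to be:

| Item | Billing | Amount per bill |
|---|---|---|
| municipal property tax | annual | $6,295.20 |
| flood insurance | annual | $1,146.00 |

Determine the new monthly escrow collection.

$696.47

Municipal property tax = $6,295.20 per year
Flood insurance = $1,146.00 per year
Yearly total = $7,441.20
Per month = $7,441.20 / 12 = $620.10
Shortage spread = $916.44 ÷ 12 = $76.37/mo
Adjusted monthly = $620.10 + $76.37 = $696.47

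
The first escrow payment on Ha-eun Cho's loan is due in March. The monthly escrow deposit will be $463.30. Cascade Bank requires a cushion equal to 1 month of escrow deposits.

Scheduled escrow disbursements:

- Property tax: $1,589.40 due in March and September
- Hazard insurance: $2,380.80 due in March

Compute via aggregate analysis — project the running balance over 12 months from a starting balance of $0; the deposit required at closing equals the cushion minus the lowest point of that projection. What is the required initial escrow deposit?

$3,970.20

Cushion = 1 × $463.30 = $463.30
Trial balance (start $0, +$463.30 each month, − disbursements):
  Mar: +$463.30 − $3,970.20 → -$3,506.90
  Apr: +$463.30 → -$3,043.60
  May: +$463.30 → -$2,580.30
  Jun: +$463.30 → -$2,117.00
  Jul: +$463.30 → -$1,653.70
  Aug: +$463.30 → -$1,190.40
  Sep: +$463.30 − $1,589.40 → -$2,316.50
  Oct: +$463.30 → -$1,853.20
  Nov: +$463.30 → -$1,389.90
  Dec: +$463.30 → -$926.60
  Jan: +$463.30 → -$463.30
  Feb: +$463.30 → $0.00
Lowest trial balance = -$3,506.90 (Mar)
Initial deposit = cushion − low point = $463.30 − (-$3,506.90) = $3,970.20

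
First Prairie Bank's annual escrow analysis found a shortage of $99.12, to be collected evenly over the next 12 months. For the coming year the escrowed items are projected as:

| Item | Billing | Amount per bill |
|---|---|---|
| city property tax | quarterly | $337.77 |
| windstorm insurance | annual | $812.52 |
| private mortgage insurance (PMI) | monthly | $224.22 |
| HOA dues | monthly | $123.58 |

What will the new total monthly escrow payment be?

City property tax — $337.77 × 4 = $1,351.08
Windstorm insurance — $812.52
Private mortgage insurance (PMI) — $224.22 × 12 = $2,690.64
HOA dues — $123.58 × 12 = $1,482.96
Total per year = $1,351.08 + $812.52 + $2,690.64 + $1,482.96 = $6,337.20
Monthly escrow = $6,337.20 ÷ 12 = $528.10
Shortage per month = $99.12 / 12 = $8.26
New monthly escrow = $528.10 + $8.26 = $536.36

$536.36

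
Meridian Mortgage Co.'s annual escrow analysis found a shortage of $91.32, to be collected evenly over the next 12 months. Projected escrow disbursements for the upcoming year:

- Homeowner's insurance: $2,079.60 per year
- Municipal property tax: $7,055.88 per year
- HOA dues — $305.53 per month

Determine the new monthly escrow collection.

Homeowner's insurance: $2,079.60 annually
Municipal property tax: $7,055.88 annually
HOA dues: $305.53 × 12 = $3,666.36 annually
Total annual escrow = $12,801.84
Monthly escrow = $12,801.84 / 12 = $1,066.82
Shortage spread = $91.32 / 12 = $7.61/mo
New monthly escrow = $1,066.82 + $7.61 = $1,074.43

$1,074.43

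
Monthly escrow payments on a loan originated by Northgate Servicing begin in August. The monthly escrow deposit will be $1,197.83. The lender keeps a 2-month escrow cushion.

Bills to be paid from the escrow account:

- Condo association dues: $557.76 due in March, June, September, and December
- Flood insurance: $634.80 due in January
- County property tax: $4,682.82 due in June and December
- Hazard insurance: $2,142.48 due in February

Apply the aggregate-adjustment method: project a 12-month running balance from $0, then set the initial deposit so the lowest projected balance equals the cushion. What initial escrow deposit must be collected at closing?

$3,593.49

Cushion = 2 × $1,197.83 = $2,395.66
Trial balance (start $0, +$1,197.83 each month, − disbursements):
  Aug: +$1,197.83 → $1,197.83
  Sep: +$1,197.83 − $557.76 → $1,837.90
  Oct: +$1,197.83 → $3,035.73
  Nov: +$1,197.83 → $4,233.56
  Dec: +$1,197.83 − $5,240.58 → $190.81
  Jan: +$1,197.83 − $634.80 → $753.84
  Feb: +$1,197.83 − $2,142.48 → -$190.81
  Mar: +$1,197.83 − $557.76 → $449.26
  Apr: +$1,197.83 → $1,647.09
  May: +$1,197.83 → $2,844.92
  Jun: +$1,197.83 − $5,240.58 → -$1,197.83
  Jul: +$1,197.83 → $0.00
Lowest trial balance = -$1,197.83 (Jun)
Initial deposit = cushion − low point = $2,395.66 − (-$1,197.83) = $3,593.49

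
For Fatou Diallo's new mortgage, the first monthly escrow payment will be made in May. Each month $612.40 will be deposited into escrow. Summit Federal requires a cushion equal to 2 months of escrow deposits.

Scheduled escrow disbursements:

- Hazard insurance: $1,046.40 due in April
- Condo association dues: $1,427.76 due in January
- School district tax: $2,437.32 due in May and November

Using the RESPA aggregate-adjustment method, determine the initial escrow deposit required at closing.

Cushion = 2 × $612.40 = $1,224.80
Trial balance (start $0, +$612.40 each month, − disbursements):
  May: +$612.40 − $2,437.32 → -$1,824.92
  Jun: +$612.40 → -$1,212.52
  Jul: +$612.40 → -$600.12
  Aug: +$612.40 → $12.28
  Sep: +$612.40 → $624.68
  Oct: +$612.40 → $1,237.08
  Nov: +$612.40 − $2,437.32 → -$587.84
  Dec: +$612.40 → $24.56
  Jan: +$612.40 − $1,427.76 → -$790.80
  Feb: +$612.40 → -$178.40
  Mar: +$612.40 → $434.00
  Apr: +$612.40 − $1,046.40 → $0.00
Lowest trial balance = -$1,824.92 (May)
Initial deposit = cushion − low point = $1,224.80 − (-$1,824.92) = $3,049.72

$3,049.72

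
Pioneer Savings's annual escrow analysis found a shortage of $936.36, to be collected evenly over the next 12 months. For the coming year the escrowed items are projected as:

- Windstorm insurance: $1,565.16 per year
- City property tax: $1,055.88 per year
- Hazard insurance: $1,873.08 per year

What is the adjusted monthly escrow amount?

Windstorm insurance — $1,565.16 annually
City property tax — $1,055.88 annually
Hazard insurance — $1,873.08 annually
Annual escrow total = $4,494.12
Base monthly escrow = $4,494.12 ÷ 12 = $374.51
Monthly shortage recovery: $936.36 / 12 = $78.03
Adjusted monthly = $374.51 + $78.03 = $452.54

$452.54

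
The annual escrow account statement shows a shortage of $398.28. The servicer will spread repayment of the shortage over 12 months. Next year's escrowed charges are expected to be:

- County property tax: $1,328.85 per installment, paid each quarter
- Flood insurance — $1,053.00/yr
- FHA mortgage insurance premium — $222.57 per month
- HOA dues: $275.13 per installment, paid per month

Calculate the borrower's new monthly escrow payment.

County property tax: $1,328.85 × 4 = $5,315.40 annually
Flood insurance: $1,053.00 annually
FHA mortgage insurance premium: $222.57 × 12 = $2,670.84 annually
HOA dues: $275.13 × 12 = $3,301.56 annually
Yearly total = $5,315.40 + $1,053.00 + $2,670.84 + $3,301.56 = $12,340.80
Monthly = $12,340.80 ÷ 12 = $1,028.40
Monthly shortage recovery: $398.28 ÷ 12 = $33.19
Adjusted monthly = $1,028.40 + $33.19 = $1,061.59

$1,061.59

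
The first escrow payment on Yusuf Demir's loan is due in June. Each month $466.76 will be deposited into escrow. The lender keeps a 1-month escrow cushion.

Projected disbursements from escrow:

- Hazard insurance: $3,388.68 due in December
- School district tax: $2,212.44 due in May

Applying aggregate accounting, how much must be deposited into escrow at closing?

$588.12

Cushion = 1 × $466.76 = $466.76
Trial balance (start $0, +$466.76 each month, − disbursements):
  Jun: +$466.76 → $466.76
  Jul: +$466.76 → $933.52
  Aug: +$466.76 → $1,400.28
  Sep: +$466.76 → $1,867.04
  Oct: +$466.76 → $2,333.80
  Nov: +$466.76 → $2,800.56
  Dec: +$466.76 − $3,388.68 → -$121.36
  Jan: +$466.76 → $345.40
  Feb: +$466.76 → $812.16
  Mar: +$466.76 → $1,278.92
  Apr: +$466.76 → $1,745.68
  May: +$466.76 − $2,212.44 → $0.00
Lowest trial balance = -$121.36 (Dec)
Initial deposit = cushion − low point = $466.76 − (-$121.36) = $588.12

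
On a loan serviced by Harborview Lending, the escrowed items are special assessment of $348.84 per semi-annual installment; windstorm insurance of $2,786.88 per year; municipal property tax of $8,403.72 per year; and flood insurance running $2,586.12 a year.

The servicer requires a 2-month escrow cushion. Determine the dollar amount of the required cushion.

Special assessment: $348.84 × 2 = $697.68 per year
Windstorm insurance: $2,786.88 per year
Municipal property tax: $8,403.72 per year
Flood insurance: $2,586.12 per year
Total annual escrow = $14,474.40
Base monthly escrow = $14,474.40 / 12 = $1,206.20
Cushion = 2 × $1,206.20 = $2,412.40

$2,412.40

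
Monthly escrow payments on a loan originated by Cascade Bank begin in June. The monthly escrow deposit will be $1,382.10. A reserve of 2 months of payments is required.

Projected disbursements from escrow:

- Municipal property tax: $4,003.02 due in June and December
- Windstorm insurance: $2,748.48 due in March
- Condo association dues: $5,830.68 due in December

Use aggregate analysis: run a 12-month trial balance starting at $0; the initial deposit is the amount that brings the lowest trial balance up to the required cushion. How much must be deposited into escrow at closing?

$6,926.22

Cushion = 2 × $1,382.10 = $2,764.20
Trial balance (start $0, +$1,382.10 each month, − disbursements):
  Jun: +$1,382.10 − $4,003.02 → -$2,620.92
  Jul: +$1,382.10 → -$1,238.82
  Aug: +$1,382.10 → $143.28
  Sep: +$1,382.10 → $1,525.38
  Oct: +$1,382.10 → $2,907.48
  Nov: +$1,382.10 → $4,289.58
  Dec: +$1,382.10 − $9,833.70 → -$4,162.02
  Jan: +$1,382.10 → -$2,779.92
  Feb: +$1,382.10 → -$1,397.82
  Mar: +$1,382.10 − $2,748.48 → -$2,764.20
  Apr: +$1,382.10 → -$1,382.10
  May: +$1,382.10 → $0.00
Lowest trial balance = -$4,162.02 (Dec)
Initial deposit = cushion − low point = $2,764.20 − (-$4,162.02) = $6,926.22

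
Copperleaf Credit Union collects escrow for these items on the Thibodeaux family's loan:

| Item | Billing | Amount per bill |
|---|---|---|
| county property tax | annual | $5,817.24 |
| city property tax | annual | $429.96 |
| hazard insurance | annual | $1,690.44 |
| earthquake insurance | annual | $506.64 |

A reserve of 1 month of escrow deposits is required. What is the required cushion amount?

$703.69

County property tax: $5,817.24/yr
City property tax: $429.96/yr
Hazard insurance: $1,690.44/yr
Earthquake insurance: $506.64/yr
Yearly total = $8,444.28
Per month = $8,444.28 ÷ 12 = $703.69
Required cushion = 1 × $703.69 = $703.69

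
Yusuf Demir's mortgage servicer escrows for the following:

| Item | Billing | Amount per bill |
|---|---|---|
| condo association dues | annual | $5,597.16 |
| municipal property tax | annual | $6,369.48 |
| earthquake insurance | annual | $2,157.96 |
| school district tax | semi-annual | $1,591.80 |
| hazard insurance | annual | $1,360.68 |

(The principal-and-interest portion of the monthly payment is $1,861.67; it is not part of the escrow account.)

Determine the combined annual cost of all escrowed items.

Condo association dues: $5,597.16 annually
Municipal property tax: $6,369.48 annually
Earthquake insurance: $2,157.96 annually
School district tax: $1,591.80 × 2 = $3,183.60 annually
Hazard insurance: $1,360.68 annually
Combined annual = $18,668.88

$18,668.88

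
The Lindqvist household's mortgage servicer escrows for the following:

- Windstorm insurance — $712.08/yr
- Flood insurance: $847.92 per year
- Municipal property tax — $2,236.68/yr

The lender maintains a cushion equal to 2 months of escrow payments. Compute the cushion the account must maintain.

Windstorm insurance: $712.08 per year
Flood insurance: $847.92 per year
Municipal property tax: $2,236.68 per year
Yearly total = $3,796.68
Monthly escrow = $3,796.68 ÷ 12 = $316.39
Cushion = 2 × $316.39 = $632.78

$632.78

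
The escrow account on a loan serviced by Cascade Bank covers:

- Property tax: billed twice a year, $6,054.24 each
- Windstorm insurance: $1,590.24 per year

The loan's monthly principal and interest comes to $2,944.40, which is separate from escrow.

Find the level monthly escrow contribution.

$1,141.56

Property tax — $6,054.24 × 2 = $12,108.48
Windstorm insurance — $1,590.24
Total per year = $12,108.48 + $1,590.24 = $13,698.72
Monthly = $13,698.72 ÷ 12 = $1,141.56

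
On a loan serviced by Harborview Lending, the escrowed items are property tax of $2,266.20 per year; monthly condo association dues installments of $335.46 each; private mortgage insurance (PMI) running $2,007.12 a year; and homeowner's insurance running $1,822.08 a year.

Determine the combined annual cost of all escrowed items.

Property tax: $2,266.20/yr
Condo association dues: $335.46 × 12 = $4,025.52/yr
Private mortgage insurance (PMI): $2,007.12/yr
Homeowner's insurance: $1,822.08/yr
Yearly total = $2,266.20 + $4,025.52 + $2,007.12 + $1,822.08 = $10,120.92

$10,120.92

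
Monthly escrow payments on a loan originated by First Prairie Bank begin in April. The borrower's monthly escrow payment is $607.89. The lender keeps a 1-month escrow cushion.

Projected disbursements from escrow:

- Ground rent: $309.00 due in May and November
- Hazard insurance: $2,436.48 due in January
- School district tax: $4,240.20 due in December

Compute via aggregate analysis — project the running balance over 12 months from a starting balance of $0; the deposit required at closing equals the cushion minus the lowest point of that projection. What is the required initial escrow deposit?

$1,823.67

Cushion = 1 × $607.89 = $607.89
Trial balance (start $0, +$607.89 each month, − disbursements):
  Apr: +$607.89 → $607.89
  May: +$607.89 − $309.00 → $906.78
  Jun: +$607.89 → $1,514.67
  Jul: +$607.89 → $2,122.56
  Aug: +$607.89 → $2,730.45
  Sep: +$607.89 → $3,338.34
  Oct: +$607.89 → $3,946.23
  Nov: +$607.89 − $309.00 → $4,245.12
  Dec: +$607.89 − $4,240.20 → $612.81
  Jan: +$607.89 − $2,436.48 → -$1,215.78
  Feb: +$607.89 → -$607.89
  Mar: +$607.89 → $0.00
Lowest trial balance = -$1,215.78 (Jan)
Initial deposit = cushion − low point = $607.89 − (-$1,215.78) = $1,823.67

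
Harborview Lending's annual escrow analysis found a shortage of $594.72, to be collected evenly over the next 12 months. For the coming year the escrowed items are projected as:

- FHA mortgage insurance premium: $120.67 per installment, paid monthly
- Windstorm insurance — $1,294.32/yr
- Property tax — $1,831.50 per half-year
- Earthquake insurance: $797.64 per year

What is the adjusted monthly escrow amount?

$649.81

FHA mortgage insurance premium = $120.67 × 12 = $1,448.04 per year
Windstorm insurance = $1,294.32 per year
Property tax = $1,831.50 × 2 = $3,663.00 per year
Earthquake insurance = $797.64 per year
Annual escrow total = $1,448.04 + $1,294.32 + $3,663.00 + $797.64 = $7,203.00
Base monthly escrow = $7,203.00 ÷ 12 = $600.25
Monthly shortage recovery: $594.72 ÷ 12 = $49.56
New monthly escrow = $600.25 + $49.56 = $649.81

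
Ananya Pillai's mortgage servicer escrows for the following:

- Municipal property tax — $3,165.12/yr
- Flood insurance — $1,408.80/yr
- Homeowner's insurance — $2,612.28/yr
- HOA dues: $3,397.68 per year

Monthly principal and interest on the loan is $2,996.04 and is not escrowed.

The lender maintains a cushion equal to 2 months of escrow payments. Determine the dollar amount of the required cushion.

$1,763.98

Municipal property tax = $3,165.12
Flood insurance = $1,408.80
Homeowner's insurance = $2,612.28
HOA dues = $3,397.68
Total annual escrow = $3,165.12 + $1,408.80 + $2,612.28 + $3,397.68 = $10,583.88
Per month = $10,583.88 ÷ 12 = $881.99
Reserve = 2 × $881.99 = $1,763.98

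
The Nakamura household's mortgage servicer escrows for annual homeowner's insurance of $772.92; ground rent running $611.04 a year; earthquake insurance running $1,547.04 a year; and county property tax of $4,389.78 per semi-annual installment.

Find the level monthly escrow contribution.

Homeowner's insurance — $772.92 per year
Ground rent — $611.04 per year
Earthquake insurance — $1,547.04 per year
County property tax — $4,389.78 × 2 = $8,779.56 per year
Total annual escrow = $11,710.56
Per month = $11,710.56 ÷ 12 = $975.88

$975.88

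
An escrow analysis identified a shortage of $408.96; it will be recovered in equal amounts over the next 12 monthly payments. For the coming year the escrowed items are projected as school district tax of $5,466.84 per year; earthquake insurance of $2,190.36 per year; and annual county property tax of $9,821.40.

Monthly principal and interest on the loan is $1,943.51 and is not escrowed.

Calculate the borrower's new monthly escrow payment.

$1,490.63

School district tax — $5,466.84/yr
Earthquake insurance — $2,190.36/yr
County property tax — $9,821.40/yr
Total per year = $17,478.60
Per month = $17,478.60 ÷ 12 = $1,456.55
Shortage spread = $408.96 ÷ 12 = $34.08/mo
Adjusted monthly = $1,456.55 + $34.08 = $1,490.63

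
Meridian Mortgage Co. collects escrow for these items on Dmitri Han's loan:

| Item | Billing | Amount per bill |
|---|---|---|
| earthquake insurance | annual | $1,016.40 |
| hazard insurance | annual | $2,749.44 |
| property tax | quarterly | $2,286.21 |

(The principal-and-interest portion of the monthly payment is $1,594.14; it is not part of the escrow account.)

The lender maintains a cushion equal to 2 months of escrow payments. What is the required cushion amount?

Earthquake insurance: $1,016.40 annually
Hazard insurance: $2,749.44 annually
Property tax: $2,286.21 × 4 = $9,144.84 annually
Combined annual = $12,910.68
Base monthly escrow = $12,910.68 ÷ 12 = $1,075.89
Required cushion = 2 × $1,075.89 = $2,151.78

$2,151.78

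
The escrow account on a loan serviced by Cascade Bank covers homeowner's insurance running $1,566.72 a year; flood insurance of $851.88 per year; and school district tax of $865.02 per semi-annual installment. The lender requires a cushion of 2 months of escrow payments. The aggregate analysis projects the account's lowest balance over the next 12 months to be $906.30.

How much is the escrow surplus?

Homeowner's insurance — $1,566.72 annually
Flood insurance — $851.88 annually
School district tax — $865.02 × 2 = $1,730.04 annually
Annual escrow total = $1,566.72 + $851.88 + $1,730.04 = $4,148.64
Monthly = $4,148.64 ÷ 12 = $345.72
Required reserve = 2 × $345.72 = $691.44
Excess over cushion: $906.30 − $691.44 = $214.86

$214.86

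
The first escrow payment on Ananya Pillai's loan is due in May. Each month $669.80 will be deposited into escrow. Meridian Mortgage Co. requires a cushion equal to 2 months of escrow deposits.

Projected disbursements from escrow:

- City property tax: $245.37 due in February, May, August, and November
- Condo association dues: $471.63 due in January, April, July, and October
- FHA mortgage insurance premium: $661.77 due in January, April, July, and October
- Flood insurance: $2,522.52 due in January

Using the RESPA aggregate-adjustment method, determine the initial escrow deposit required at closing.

$1,970.23

Cushion = 2 × $669.80 = $1,339.60
Trial balance (start $0, +$669.80 each month, − disbursements):
  May: +$669.80 − $245.37 → $424.43
  Jun: +$669.80 → $1,094.23
  Jul: +$669.80 − $1,133.40 → $630.63
  Aug: +$669.80 − $245.37 → $1,055.06
  Sep: +$669.80 → $1,724.86
  Oct: +$669.80 − $1,133.40 → $1,261.26
  Nov: +$669.80 − $245.37 → $1,685.69
  Dec: +$669.80 → $2,355.49
  Jan: +$669.80 − $3,655.92 → -$630.63
  Feb: +$669.80 − $245.37 → -$206.20
  Mar: +$669.80 → $463.60
  Apr: +$669.80 − $1,133.40 → $0.00
Lowest trial balance = -$630.63 (Jan)
Initial deposit = cushion − low point = $1,339.60 − (-$630.63) = $1,970.23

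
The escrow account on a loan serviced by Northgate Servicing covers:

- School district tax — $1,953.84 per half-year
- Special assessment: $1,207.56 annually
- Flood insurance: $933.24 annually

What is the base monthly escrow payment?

$504.04

School district tax = $1,953.84 × 2 = $3,907.68/yr
Special assessment = $1,207.56/yr
Flood insurance = $933.24/yr
Annual escrow total = $3,907.68 + $1,207.56 + $933.24 = $6,048.48
Per month = $6,048.48 ÷ 12 = $504.04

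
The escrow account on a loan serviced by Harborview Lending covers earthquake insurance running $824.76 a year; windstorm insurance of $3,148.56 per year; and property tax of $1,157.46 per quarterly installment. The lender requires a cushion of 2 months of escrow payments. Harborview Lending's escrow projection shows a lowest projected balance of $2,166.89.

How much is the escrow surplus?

Earthquake insurance = $824.76 annually
Windstorm insurance = $3,148.56 annually
Property tax = $1,157.46 × 4 = $4,629.84 annually
Total annual escrow = $824.76 + $3,148.56 + $4,629.84 = $8,603.16
Monthly = $8,603.16 / 12 = $716.93
Required cushion = 2 × $716.93 = $1,433.86
Surplus = $2,166.89 − $1,433.86 = $733.03

$733.03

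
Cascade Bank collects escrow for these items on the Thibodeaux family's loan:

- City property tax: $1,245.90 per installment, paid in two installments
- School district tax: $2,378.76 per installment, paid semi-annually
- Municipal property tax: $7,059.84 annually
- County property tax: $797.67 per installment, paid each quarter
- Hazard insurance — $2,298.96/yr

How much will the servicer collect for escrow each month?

$1,649.90

City property tax: $1,245.90 × 2 = $2,491.80
School district tax: $2,378.76 × 2 = $4,757.52
Municipal property tax: $7,059.84
County property tax: $797.67 × 4 = $3,190.68
Hazard insurance: $2,298.96
Total per year = $2,491.80 + $4,757.52 + $7,059.84 + $3,190.68 + $2,298.96 = $19,798.80
Monthly = $19,798.80 ÷ 12 = $1,649.90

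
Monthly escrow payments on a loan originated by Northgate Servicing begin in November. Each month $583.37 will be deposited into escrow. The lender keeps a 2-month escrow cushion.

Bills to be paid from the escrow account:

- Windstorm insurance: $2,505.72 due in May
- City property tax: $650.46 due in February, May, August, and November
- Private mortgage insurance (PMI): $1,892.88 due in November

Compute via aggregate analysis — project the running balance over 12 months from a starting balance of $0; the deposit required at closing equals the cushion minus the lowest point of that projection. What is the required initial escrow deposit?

Cushion = 2 × $583.37 = $1,166.74
Trial balance (start $0, +$583.37 each month, − disbursements):
  Nov: +$583.37 − $2,543.34 → -$1,959.97
  Dec: +$583.37 → -$1,376.60
  Jan: +$583.37 → -$793.23
  Feb: +$583.37 − $650.46 → -$860.32
  Mar: +$583.37 → -$276.95
  Apr: +$583.37 → $306.42
  May: +$583.37 − $3,156.18 → -$2,266.39
  Jun: +$583.37 → -$1,683.02
  Jul: +$583.37 → -$1,099.65
  Aug: +$583.37 − $650.46 → -$1,166.74
  Sep: +$583.37 → -$583.37
  Oct: +$583.37 → $0.00
Lowest trial balance = -$2,266.39 (May)
Initial deposit = cushion − low point = $1,166.74 − (-$2,266.39) = $3,433.13

$3,433.13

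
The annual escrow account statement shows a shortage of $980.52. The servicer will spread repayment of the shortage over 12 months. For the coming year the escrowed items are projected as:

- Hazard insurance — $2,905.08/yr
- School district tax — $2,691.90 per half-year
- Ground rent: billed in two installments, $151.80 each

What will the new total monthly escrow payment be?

$797.75

Hazard insurance: $2,905.08 per year
School district tax: $2,691.90 × 2 = $5,383.80 per year
Ground rent: $151.80 × 2 = $303.60 per year
Combined annual = $2,905.08 + $5,383.80 + $303.60 = $8,592.48
Base monthly escrow = $8,592.48 ÷ 12 = $716.04
Shortage per month = $980.52 / 12 = $81.71
Adjusted monthly = $716.04 + $81.71 = $797.75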